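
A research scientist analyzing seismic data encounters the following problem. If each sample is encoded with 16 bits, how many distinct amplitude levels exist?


Number of quantization levels = 2^N
= 2^16
= 65536

65536


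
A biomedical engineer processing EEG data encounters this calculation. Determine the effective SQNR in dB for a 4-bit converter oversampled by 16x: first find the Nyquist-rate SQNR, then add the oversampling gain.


Step 1 — baseline SQNR at Nyquist:
SQNR_base = 6.02*N + 1.76
          = 6.02*4 + 1.76
          = 25.84 dB

Step 2 — oversampling processing gain:
G = 10*log10(OSR) = 10*log10(16) = 12.04 dB

Step 3 — total:
SQNR_total = 25.84 + 12.04 = 37.88 dB

Base SQNR = 25.84 dB; oversampled SQNR = 37.88 dB


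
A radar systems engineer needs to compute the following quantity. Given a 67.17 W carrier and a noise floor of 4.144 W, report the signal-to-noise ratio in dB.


SNR in decibels:
SNR = 10 * log10(Ps / Pn)
    = 10 * log10(67.17 / 4.144)
    = 10 * log10(16.209)
    = 10 * 1.2098
    = 12.1 dB

12.1 dB


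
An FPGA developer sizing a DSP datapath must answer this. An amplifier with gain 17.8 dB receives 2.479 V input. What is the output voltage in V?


Output voltage from dB gain:
V_out = V_in * 10^(gain_dB / 20)
      = 2.479 * 10^(17.8 / 20)
      = 2.479 * 7.762471
      = 19.2432 V

19.2432 V


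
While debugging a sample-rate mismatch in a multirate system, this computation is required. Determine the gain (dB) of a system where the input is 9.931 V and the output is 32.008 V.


Voltage gain in dB:
G = 20 * log10(Vout / Vin)
  = 20 * log10(32.008 / 9.931)
  = 20 * log10(3.223039)
  = 20 * 0.508266
  = 10.17 dB

10.17 dB


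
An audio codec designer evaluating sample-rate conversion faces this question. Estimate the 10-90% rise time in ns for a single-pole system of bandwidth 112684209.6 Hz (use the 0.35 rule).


Rise time from bandwidth relationship:
tr = 0.35 / BW
   = 0.35 / 112684209.6
   = 3.106025247e-09 s
   = 3.106 ns

3.106 ns


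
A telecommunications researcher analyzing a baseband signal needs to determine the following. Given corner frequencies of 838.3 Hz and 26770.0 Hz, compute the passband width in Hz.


Bandwidth is the difference of -3dB frequencies:
BW = f_high - f_low
   = 26770.0 - 838.3
   = 25931.7 Hz

25931.7 Hz


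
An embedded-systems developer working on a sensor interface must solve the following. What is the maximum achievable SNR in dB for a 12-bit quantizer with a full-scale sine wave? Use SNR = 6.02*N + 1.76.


Theoretical SNR for a full-scale sinusoid:
SNR = 6.02 * N + 1.76
    = 6.02 * 12 + 1.76
    = 72.24 + 1.76
    = 74.0 dB

74.0 dB


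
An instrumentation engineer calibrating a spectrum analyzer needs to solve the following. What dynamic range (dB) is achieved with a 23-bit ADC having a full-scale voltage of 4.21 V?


Dynamic range from full-scale to LSB:
V_min = V_max / 2^bits = 4.21 / 2^23
DR = 20 * log10(V_max / V_min)
   = 20 * log10(2^23)
   = 20 * 23 * log10(2)
   = 138.47 dB

138.47 dB


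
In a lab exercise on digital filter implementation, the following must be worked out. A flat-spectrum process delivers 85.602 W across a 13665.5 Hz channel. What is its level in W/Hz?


Power spectral density:
PSD = P / BW
    = 85.602 / 13665.5
    = 0.0062641 W/Hz

0.0062641 W/Hz


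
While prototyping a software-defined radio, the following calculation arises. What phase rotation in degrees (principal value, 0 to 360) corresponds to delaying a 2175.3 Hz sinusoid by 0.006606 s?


Phase shift from frequency and time delay:
phi = 360 * f * t_delay
    = 360 * 2175.3 * 0.006606
    = 5173.21 degrees
    mod 360 = 133.21 degrees

133.21 degrees


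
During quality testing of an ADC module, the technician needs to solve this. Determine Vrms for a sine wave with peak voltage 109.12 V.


RMS voltage for a sinusoidal waveform:
V_rms = V_peak / sqrt(2)
      = 109.12 / 1.414214
      = 77.159 V

77.159 V


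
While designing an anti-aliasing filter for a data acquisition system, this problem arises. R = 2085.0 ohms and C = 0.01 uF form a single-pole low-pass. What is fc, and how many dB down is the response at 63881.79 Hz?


Step 1 — cutoff frequency:
fc = 1 / (2*pi*R*C)
C = 0.01 uF = 1e-08 F
fc = 1 / (2*pi*2085.0*1e-08)
   = 7633.331 Hz

Step 2 — magnitude at f = 63881.79 Hz:
|H(f)| = 1 / sqrt(1 + (f/fc)^2)
f/fc = 63881.79 / 7633.331 = 8.368796
|H| = 1 / sqrt(1 + 70.036746) = 0.1186475
|H|_dB = 20*log10(0.1186475) = -18.51 dB

fc = 7633.331 Hz; |H(63881.79 Hz)| = -18.51 dB


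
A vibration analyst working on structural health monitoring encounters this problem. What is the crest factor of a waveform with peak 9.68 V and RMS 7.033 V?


Crest factor is the ratio of peak to RMS:
CF = V_peak / V_rms
   = 9.68 / 7.033
   = 1.3764

1.3764


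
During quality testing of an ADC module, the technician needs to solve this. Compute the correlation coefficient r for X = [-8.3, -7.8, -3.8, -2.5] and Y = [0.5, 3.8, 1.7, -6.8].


Pearson correlation coefficient (population):
r = cov(X,Y) / (std(X) * std(Y))
Mean X = -5.6, Mean Y = -0.2
Cov(X,Y) = -6.9325
Std(X) = 2.499, Std(Y) = 3.989361
r = -0.6954

-0.6954


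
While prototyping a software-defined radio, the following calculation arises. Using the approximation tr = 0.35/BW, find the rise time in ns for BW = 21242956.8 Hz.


Rise time from bandwidth relationship:
tr = 0.35 / BW
   = 0.35 / 21242956.8
   = 1.647604913e-08 s
   = 16.476 ns

16.476 ns


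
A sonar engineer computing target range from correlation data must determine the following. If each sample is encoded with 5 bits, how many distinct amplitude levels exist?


Number of quantization levels = 2^N
= 2^5
= 32

32


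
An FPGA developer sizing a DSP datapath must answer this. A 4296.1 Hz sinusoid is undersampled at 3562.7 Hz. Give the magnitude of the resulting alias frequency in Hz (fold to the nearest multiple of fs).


Compute the nearest integer multiple of fs to the signal:
n = round(4296.1 / 3562.7) = 1
f_alias = |4296.1 - 1 * 3562.7|
        = |4296.1 - 3562.7|
        = 733.4 Hz

733.4


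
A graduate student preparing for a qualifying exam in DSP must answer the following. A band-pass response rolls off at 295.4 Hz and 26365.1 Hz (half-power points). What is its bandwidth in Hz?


Bandwidth is the difference of -3dB frequencies:
BW = f_high - f_low
   = 26365.1 - 295.4
   = 26069.7 Hz

26069.7 Hz


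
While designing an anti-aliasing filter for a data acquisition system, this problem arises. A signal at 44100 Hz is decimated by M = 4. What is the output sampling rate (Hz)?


Decimation reduces the sample rate:
fs_out = fs_in / M
       = 44100 / 4
       = 11025.0 Hz

11025.0 Hz


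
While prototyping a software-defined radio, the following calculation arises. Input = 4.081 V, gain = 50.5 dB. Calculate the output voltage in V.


Output voltage from dB gain:
V_out = V_in * 10^(gain_dB / 20)
      = 4.081 * 10^(50.5 / 20)
      = 4.081 * 334.965439
      = 1366.994 V

1366.994 V


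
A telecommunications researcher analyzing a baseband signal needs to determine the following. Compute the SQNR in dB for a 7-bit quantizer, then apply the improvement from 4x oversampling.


Step 1 — baseline SQNR at Nyquist:
SQNR_base = 6.02*N + 1.76
          = 6.02*7 + 1.76
          = 43.9 dB

Step 2 — oversampling processing gain:
G = 10*log10(OSR) = 10*log10(4) = 6.02 dB

Step 3 — total:
SQNR_total = 43.9 + 6.02 = 49.92 dB

Base SQNR = 43.9 dB; oversampled SQNR = 49.92 dB


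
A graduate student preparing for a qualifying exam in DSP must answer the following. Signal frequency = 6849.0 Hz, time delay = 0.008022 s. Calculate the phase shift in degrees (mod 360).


Phase shift from frequency and time delay:
phi = 360 * f * t_delay
    = 360 * 6849.0 * 0.008022
    = 19779.36 degrees
    mod 360 = 339.36 degrees

339.36 degrees


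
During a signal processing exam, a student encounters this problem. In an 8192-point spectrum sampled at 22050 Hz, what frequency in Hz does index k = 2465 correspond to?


Frequency of DFT bin k:
f_k = k * fs / N
    = 2465 * 22050 / 8192
    = 54353250 / 8192
    = 6634.918 Hz

6634.918 Hz


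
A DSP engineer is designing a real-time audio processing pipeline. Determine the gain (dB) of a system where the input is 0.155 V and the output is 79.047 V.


Voltage gain in dB:
G = 20 * log10(Vout / Vin)
  = 20 * log10(79.047 / 0.155)
  = 20 * log10(509.980645)
  = 20 * 2.707554
  = 54.15 dB

54.15 dB


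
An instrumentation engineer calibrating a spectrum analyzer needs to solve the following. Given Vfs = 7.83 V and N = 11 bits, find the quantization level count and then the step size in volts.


Step 1 — number of quantization levels:
L = 2^N = 2^11 = 2048

Step 2 — LSB step size:
delta = Vfs / L
      = 7.83 / 2048
      = 0.00382324 V

Levels = 2048; step size = 0.00382324 V


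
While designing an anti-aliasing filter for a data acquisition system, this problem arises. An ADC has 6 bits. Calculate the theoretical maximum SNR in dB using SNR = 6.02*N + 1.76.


Theoretical SNR for a full-scale sinusoid:
SNR = 6.02 * N + 1.76
    = 6.02 * 6 + 1.76
    = 36.12 + 1.76
    = 37.88 dB

37.88 dB


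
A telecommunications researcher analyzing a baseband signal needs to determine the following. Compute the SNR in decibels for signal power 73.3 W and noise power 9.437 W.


SNR in decibels:
SNR = 10 * log10(Ps / Pn)
    = 10 * log10(73.3 / 9.437)
    = 10 * log10(7.7673)
    = 10 * 0.8903
    = 8.9 dB

8.9 dB


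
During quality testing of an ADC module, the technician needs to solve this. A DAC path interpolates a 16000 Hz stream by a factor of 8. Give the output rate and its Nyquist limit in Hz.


Step 1 — output sample rate after interpolation by L:
fs_out = L * fs_in = 8 * 16000 = 128000 Hz

Step 2 — Nyquist frequency of the output stream:
f_Nyq = fs_out / 2 = 128000 / 2 = 64000.0 Hz

fs_out = 128000 Hz; f_Nyquist = 64000.0 Hz


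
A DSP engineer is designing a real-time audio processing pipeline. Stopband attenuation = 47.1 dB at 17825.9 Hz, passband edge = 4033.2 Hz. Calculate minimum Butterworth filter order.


Butterworth filter order formula:
n = log10(10^(A/10) - 1) / (2 * log10(f_stop/f_pass))
10^(47.1/10) - 1 = 51285.1384
f_stop/f_pass = 17825.9 / 4033.2 = 4.4198
n = 3.6489 -> ceil = 4

4


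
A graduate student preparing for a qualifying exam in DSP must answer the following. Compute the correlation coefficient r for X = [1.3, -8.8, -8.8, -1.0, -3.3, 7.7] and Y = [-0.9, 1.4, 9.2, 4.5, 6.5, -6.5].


Pearson correlation coefficient (population):
r = cov(X,Y) / (std(X) * std(Y))
Mean X = -2.15, Mean Y = 2.3667
Cov(X,Y) = -23.32
Std(X) = 5.773719, Std(Y) = 5.140579
r = -0.7857

-0.7857


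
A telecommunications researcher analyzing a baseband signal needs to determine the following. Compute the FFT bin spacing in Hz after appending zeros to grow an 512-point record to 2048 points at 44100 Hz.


Frequency resolution after zero-padding:
N_padded = 512 * 4 = 2048
df = fs / N_padded
   = 44100 / 2048
   = 21.5332 Hz

21.5332 Hz


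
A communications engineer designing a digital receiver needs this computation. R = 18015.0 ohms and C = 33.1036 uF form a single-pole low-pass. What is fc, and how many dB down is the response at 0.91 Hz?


Step 1 — cutoff frequency:
fc = 1 / (2*pi*R*C)
C = 33.1036 uF = 3.31036e-05 F
fc = 1 / (2*pi*18015.0*3.31036e-05)
   = 0.266877 Hz

Step 2 — magnitude at f = 0.91 Hz:
|H(f)| = 1 / sqrt(1 + (f/fc)^2)
f/fc = 0.91 / 0.266877 = 3.409811
|H| = 1 / sqrt(1 + 11.626811) = 0.2814188
|H|_dB = 20*log10(0.2814188) = -11.01 dB

fc = 0.266877 Hz; |H(0.91 Hz)| = -11.01 dB


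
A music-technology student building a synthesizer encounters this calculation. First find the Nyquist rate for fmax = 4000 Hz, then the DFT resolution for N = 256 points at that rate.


Step 1 — Nyquist sampling rate:
fs = 2 * fmax = 2 * 4000 = 8000 Hz

Step 2 — DFT bin spacing:
df = fs / N = 8000 / 256 = 31.25 Hz

31.25 Hz


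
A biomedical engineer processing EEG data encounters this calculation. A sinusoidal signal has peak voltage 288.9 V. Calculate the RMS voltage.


RMS voltage for a sinusoidal waveform:
V_rms = V_peak / sqrt(2)
      = 288.9 / 1.414214
      = 204.283 V

204.283 V


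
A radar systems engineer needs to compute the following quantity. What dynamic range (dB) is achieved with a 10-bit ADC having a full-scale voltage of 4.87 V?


Dynamic range from full-scale to LSB:
V_min = V_max / 2^bits = 4.87 / 2^10
DR = 20 * log10(V_max / V_min)
   = 20 * log10(2^10)
   = 20 * 10 * log10(2)
   = 60.21 dB

60.21 dB


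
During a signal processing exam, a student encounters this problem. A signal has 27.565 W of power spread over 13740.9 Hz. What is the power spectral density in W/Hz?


Power spectral density:
PSD = P / BW
    = 27.565 / 13740.9
    = 0.00200605 W/Hz

0.00200605 W/Hz


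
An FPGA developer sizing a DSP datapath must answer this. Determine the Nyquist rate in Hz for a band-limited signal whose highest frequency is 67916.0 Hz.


The Nyquist rate is twice the maximum frequency component.
fs_min = 2 * fmax
      = 2 * 67916.0
      = 135832.0 Hz

135832.0


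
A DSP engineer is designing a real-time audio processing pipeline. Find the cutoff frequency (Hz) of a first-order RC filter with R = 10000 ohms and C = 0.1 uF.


Cutoff frequency of a first-order RC filter:
fc = 1 / (2 * pi * R * C)
C = 0.1 uF = 1e-07 F
fc = 1 / (2 * pi * 10000 * 1e-07)
   = 1 / 0.0062831853071796
   = 159.154943 Hz

159.154943 Hz


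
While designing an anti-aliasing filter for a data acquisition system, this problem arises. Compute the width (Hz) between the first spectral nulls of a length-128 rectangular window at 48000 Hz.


Main lobe width for a rectangular window:
Width = 2 * fs / N
      = 2 * 48000 / 128
      = 96000 / 128
      = 750.0 Hz

750.0 Hz


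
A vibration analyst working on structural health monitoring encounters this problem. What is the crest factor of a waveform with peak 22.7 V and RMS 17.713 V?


Crest factor is the ratio of peak to RMS:
CF = V_peak / V_rms
   = 22.7 / 17.713
   = 1.2815

1.2815


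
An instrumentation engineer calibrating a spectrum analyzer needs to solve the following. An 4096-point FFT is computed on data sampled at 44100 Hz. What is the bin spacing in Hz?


DFT frequency resolution:
df = fs / N
   = 44100 / 4096
   = 10.7666 Hz

10.7666 Hz


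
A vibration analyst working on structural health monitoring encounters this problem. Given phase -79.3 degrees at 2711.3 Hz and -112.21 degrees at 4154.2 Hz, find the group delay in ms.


Group delay from phase difference:
tau = -d(phi)/d(omega)
d(phi) = -32.91 deg = -0.574388 rad
d(omega) = 2*pi*(4154.2 - 2711.3) = 9066.0081 rad/s
tau = -(-0.574388) / 9066.0081
    = 0.0634 ms

0.0634 ms


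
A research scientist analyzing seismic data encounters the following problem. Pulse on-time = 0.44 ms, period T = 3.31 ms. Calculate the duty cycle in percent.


Duty cycle as a percentage:
DC = (t_on / T) * 100
   = (0.44 / 3.31) * 100
   = 0.132931 * 100
   = 13.29 %

13.29 %


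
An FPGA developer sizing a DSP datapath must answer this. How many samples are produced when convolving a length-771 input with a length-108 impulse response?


Linear convolution output length:
L = N + M - 1
  = 771 + 108 - 1
  = 878 samples

878


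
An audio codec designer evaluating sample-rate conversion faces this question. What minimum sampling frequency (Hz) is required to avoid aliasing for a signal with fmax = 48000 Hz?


The Nyquist rate is twice the maximum frequency component.
fs_min = 2 * fmax
      = 2 * 48000
      = 96000 Hz

96000


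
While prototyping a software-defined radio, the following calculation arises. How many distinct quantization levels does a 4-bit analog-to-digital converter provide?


Number of quantization levels = 2^N
= 2^4
= 16

16


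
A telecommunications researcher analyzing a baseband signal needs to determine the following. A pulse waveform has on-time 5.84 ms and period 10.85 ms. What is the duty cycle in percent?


Duty cycle as a percentage:
DC = (t_on / T) * 100
   = (5.84 / 10.85) * 100
   = 0.538249 * 100
   = 53.82 %

53.82 %


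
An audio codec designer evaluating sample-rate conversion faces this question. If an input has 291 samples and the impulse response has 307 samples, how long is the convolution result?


Linear convolution output length:
L = N + M - 1
  = 291 + 307 - 1
  = 597 samples

597


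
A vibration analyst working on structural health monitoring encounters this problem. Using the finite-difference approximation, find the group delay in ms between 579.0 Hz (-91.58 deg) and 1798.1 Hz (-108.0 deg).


Group delay from phase difference:
tau = -d(phi)/d(omega)
d(phi) = -16.42 deg = -0.286583 rad
d(omega) = 2*pi*(1798.1 - 579.0) = 7659.8312 rad/s
tau = -(-0.286583) / 7659.8312
    = 0.0374 ms

0.0374 ms


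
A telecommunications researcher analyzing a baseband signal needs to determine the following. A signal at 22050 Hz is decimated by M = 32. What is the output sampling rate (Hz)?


Decimation reduces the sample rate:
fs_out = fs_in / M
       = 22050 / 32
       = 689.0625 Hz

689.0625 Hz


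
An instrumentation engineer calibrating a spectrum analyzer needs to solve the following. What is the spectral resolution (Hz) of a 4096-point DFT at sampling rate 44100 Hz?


DFT frequency resolution:
df = fs / N
   = 44100 / 4096
   = 10.7666 Hz

10.7666 Hz


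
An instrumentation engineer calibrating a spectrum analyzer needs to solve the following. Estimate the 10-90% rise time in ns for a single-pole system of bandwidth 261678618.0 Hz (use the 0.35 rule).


Rise time from bandwidth relationship:
tr = 0.35 / BW
   = 0.35 / 261678618.0
   = 1.337518528e-09 s
   = 1.3375 ns

1.3375 ns


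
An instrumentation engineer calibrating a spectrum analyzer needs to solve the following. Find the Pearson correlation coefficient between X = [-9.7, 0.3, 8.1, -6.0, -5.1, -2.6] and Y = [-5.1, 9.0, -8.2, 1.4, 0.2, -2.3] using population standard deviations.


Pearson correlation coefficient (population):
r = cov(X,Y) / (std(X) * std(Y))
Mean X = -2.5, Mean Y = -0.8333
Cov(X,Y) = -5.031667
Std(X) = 5.64299, Std(Y) = 5.437115
r = -0.164

-0.164


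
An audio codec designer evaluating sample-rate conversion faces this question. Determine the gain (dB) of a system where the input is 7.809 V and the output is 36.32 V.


Voltage gain in dB:
G = 20 * log10(Vout / Vin)
  = 20 * log10(36.32 / 7.809)
  = 20 * log10(4.651044)
  = 20 * 0.66755
  = 13.35 dB

13.35 dB


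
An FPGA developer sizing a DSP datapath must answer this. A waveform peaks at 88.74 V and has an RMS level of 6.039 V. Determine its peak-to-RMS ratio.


Crest factor is the ratio of peak to RMS:
CF = V_peak / V_rms
   = 88.74 / 6.039
   = 14.6945

14.6945


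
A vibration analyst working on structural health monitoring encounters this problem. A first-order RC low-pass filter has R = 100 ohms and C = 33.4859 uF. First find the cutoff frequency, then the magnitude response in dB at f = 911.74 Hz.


Step 1 — cutoff frequency:
fc = 1 / (2*pi*R*C)
C = 33.4859 uF = 3.34859e-05 F
fc = 1 / (2*pi*100*3.34859e-05)
   = 47.5289 Hz

Step 2 — magnitude at f = 911.74 Hz:
|H(f)| = 1 / sqrt(1 + (f/fc)^2)
f/fc = 911.74 / 47.5289 = 19.182855
|H| = 1 / sqrt(1 + 367.981926) = 0.0520592
|H|_dB = 20*log10(0.0520592) = -25.67 dB

fc = 47.5289 Hz; |H(911.74 Hz)| = -25.67 dB


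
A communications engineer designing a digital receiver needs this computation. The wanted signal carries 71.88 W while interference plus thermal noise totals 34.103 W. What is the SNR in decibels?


SNR in decibels:
SNR = 10 * log10(Ps / Pn)
    = 10 * log10(71.88 / 34.103)
    = 10 * log10(2.1077)
    = 10 * 0.3238
    = 3.24 dB

3.24 dB


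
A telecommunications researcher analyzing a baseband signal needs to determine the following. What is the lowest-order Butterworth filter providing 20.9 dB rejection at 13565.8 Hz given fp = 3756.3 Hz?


Butterworth filter order formula:
n = log10(10^(A/10) - 1) / (2 * log10(f_stop/f_pass))
10^(20.9/10) - 1 = 122.0269
f_stop/f_pass = 13565.8 / 3756.3 = 3.6115
n = 1.8706 -> ceil = 2

2


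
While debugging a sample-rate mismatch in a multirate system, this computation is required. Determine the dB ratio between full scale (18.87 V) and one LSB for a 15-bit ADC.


Dynamic range from full-scale to LSB:
V_min = V_max / 2^bits = 18.87 / 2^15
DR = 20 * log10(V_max / V_min)
   = 20 * log10(2^15)
   = 20 * 15 * log10(2)
   = 90.31 dB

90.31 dB


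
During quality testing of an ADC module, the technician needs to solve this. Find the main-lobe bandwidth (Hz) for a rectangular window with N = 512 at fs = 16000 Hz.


Main lobe width for a rectangular window:
Width = 2 * fs / N
      = 2 * 16000 / 512
      = 32000 / 512
      = 62.5 Hz

62.5 Hz


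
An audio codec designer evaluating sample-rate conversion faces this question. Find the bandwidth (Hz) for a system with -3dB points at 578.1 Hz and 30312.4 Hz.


Bandwidth is the difference of -3dB frequencies:
BW = f_high - f_low
   = 30312.4 - 578.1
   = 29734.3 Hz

29734.3 Hz


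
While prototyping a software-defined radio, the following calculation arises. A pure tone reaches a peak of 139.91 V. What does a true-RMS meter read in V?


RMS voltage for a sinusoidal waveform:
V_rms = V_peak / sqrt(2)
      = 139.91 / 1.414214
      = 98.931 V

98.931 V


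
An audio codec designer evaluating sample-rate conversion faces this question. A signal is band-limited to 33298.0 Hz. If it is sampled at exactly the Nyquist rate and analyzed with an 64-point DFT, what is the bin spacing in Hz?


Step 1 — Nyquist sampling rate:
fs = 2 * fmax = 2 * 33298.0 = 66596.0 Hz

Step 2 — DFT bin spacing:
df = fs / N = 66596.0 / 64 = 1040.5625 Hz

1040.5625 Hz


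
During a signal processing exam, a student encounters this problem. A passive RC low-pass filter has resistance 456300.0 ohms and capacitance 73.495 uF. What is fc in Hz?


Cutoff frequency of a first-order RC filter:
fc = 1 / (2 * pi * R * C)
C = 73.495 uF = 7.3495e-05 F
fc = 1 / (2 * pi * 456300.0 * 7.3495e-05)
   = 1 / 210.71144790418
   = 0.004746 Hz

0.004746 Hz


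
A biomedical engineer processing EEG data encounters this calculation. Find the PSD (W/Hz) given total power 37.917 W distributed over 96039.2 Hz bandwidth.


Power spectral density:
PSD = P / BW
    = 37.917 / 96039.2
    = 0.00039481 W/Hz

0.00039481 W/Hz


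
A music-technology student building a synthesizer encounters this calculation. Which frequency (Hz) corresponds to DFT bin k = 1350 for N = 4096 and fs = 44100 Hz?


Frequency of DFT bin k:
f_k = k * fs / N
    = 1350 * 44100 / 4096
    = 59535000 / 4096
    = 14534.912 Hz

14534.912 Hz


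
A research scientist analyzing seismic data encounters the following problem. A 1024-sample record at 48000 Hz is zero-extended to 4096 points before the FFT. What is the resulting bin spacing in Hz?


Frequency resolution after zero-padding:
N_padded = 1024 * 4 = 4096
df = fs / N_padded
   = 48000 / 4096
   = 11.7188 Hz

11.7188 Hz


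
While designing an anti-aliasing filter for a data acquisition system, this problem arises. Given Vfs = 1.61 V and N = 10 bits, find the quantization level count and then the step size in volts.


Step 1 — number of quantization levels:
L = 2^N = 2^10 = 1024

Step 2 — LSB step size:
delta = Vfs / L
      = 1.61 / 1024
      = 0.00157227 V

Levels = 1024; step size = 0.00157227 V


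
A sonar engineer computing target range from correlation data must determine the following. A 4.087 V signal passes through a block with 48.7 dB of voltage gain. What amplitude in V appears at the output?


Output voltage from dB gain:
V_out = V_in * 10^(gain_dB / 20)
      = 4.087 * 10^(48.7 / 20)
      = 4.087 * 272.270131
      = 1112.768 V

1112.768 V


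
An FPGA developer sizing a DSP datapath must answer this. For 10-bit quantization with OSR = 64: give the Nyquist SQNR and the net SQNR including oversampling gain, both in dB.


Step 1 — baseline SQNR at Nyquist:
SQNR_base = 6.02*N + 1.76
          = 6.02*10 + 1.76
          = 61.96 dB

Step 2 — oversampling processing gain:
G = 10*log10(OSR) = 10*log10(64) = 18.06 dB

Step 3 — total:
SQNR_total = 61.96 + 18.06 = 80.02 dB

Base SQNR = 61.96 dB; oversampled SQNR = 80.02 dB


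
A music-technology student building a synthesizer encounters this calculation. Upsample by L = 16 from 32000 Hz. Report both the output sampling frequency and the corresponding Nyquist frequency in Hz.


Step 1 — output sample rate after interpolation by L:
fs_out = L * fs_in = 16 * 32000 = 512000 Hz

Step 2 — Nyquist frequency of the output stream:
f_Nyq = fs_out / 2 = 512000 / 2 = 256000.0 Hz

fs_out = 512000 Hz; f_Nyquist = 256000.0 Hz


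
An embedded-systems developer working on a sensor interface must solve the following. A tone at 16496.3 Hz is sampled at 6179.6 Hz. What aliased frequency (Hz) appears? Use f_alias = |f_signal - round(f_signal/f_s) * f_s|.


Compute the nearest integer multiple of fs to the signal:
n = round(16496.3 / 6179.6) = 3
f_alias = |16496.3 - 3 * 6179.6|
        = |16496.3 - 18538.8|
        = 2042.5 Hz

2042.5


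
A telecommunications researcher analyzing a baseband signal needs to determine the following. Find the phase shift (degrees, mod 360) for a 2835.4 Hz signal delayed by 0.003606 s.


Phase shift from frequency and time delay:
phi = 360 * f * t_delay
    = 360 * 2835.4 * 0.003606
    = 3680.8 degrees
    mod 360 = 80.8 degrees

80.8 degrees


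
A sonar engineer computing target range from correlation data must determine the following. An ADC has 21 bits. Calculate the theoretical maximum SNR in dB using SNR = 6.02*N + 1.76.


Theoretical SNR for a full-scale sinusoid:
SNR = 6.02 * N + 1.76
    = 6.02 * 21 + 1.76
    = 126.42 + 1.76
    = 128.18 dB

128.18 dB


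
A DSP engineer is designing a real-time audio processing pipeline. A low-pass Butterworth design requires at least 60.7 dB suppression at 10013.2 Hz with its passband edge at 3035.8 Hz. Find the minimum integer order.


Butterworth filter order formula:
n = log10(10^(A/10) - 1) / (2 * log10(f_stop/f_pass))
10^(60.7/10) - 1 = 1174896.5549
f_stop/f_pass = 10013.2 / 3035.8 = 3.2984
n = 5.8557 -> ceil = 6

6


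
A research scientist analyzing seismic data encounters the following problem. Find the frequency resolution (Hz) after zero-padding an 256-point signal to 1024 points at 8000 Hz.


Frequency resolution after zero-padding:
N_padded = 256 * 4 = 1024
df = fs / N_padded
   = 8000 / 1024
   = 7.8125 Hz

7.8125 Hz


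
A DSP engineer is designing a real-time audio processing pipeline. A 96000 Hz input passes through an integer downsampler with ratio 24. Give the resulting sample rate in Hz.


Decimation reduces the sample rate:
fs_out = fs_in / M
       = 96000 / 24
       = 4000.0 Hz

4000.0 Hz


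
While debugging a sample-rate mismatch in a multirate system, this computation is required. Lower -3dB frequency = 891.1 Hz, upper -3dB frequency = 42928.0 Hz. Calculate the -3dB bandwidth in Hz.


Bandwidth is the difference of -3dB frequencies:
BW = f_high - f_low
   = 42928.0 - 891.1
   = 42036.9 Hz

42036.9 Hz


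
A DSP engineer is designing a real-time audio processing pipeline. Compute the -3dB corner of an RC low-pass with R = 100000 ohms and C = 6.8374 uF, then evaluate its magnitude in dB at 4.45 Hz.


Step 1 — cutoff frequency:
fc = 1 / (2*pi*R*C)
C = 6.8374 uF = 6.8374e-06 F
fc = 1 / (2*pi*100000*6.8374e-06)
   = 0.232771 Hz

Step 2 — magnitude at f = 4.45 Hz:
|H(f)| = 1 / sqrt(1 + (f/fc)^2)
f/fc = 4.45 / 0.232771 = 19.117502
|H| = 1 / sqrt(1 + 365.478883) = 0.0522367
|H|_dB = 20*log10(0.0522367) = -25.64 dB

fc = 0.232771 Hz; |H(4.45 Hz)| = -25.64 dB


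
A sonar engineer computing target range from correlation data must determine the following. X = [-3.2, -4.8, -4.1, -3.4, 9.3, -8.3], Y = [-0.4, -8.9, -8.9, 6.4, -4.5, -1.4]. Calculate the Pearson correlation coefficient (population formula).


Pearson correlation coefficient (population):
r = cov(X,Y) / (std(X) * std(Y))
Mean X = -2.4167, Mean Y = -2.95
Cov(X,Y) = -2.379167
Std(X) = 5.507394, Std(Y) = 5.315622
r = -0.0813

-0.0813


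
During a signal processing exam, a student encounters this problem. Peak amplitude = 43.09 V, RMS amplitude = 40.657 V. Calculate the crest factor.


Crest factor is the ratio of peak to RMS:
CF = V_peak / V_rms
   = 43.09 / 40.657
   = 1.0598

1.0598


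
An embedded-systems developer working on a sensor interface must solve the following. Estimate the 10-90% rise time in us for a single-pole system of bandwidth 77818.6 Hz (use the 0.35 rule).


Rise time from bandwidth relationship:
tr = 0.35 / BW
   = 0.35 / 77818.6
   = 4.497639382e-06 s
   = 4.4976 us

4.4976 us


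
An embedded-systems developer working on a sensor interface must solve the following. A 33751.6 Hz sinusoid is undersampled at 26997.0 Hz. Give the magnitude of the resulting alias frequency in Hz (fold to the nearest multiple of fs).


Compute the nearest integer multiple of fs to the signal:
n = round(33751.6 / 26997.0) = 1
f_alias = |33751.6 - 1 * 26997.0|
        = |33751.6 - 26997.0|
        = 6754.6 Hz

6754.6


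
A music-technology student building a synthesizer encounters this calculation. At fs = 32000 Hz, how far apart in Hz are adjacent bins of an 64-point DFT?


DFT frequency resolution:
df = fs / N
   = 32000 / 64
   = 500.0 Hz

500.0 Hz


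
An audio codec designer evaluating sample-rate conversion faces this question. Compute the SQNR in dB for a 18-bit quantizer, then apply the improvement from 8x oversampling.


Step 1 — baseline SQNR at Nyquist:
SQNR_base = 6.02*N + 1.76
          = 6.02*18 + 1.76
          = 110.12 dB

Step 2 — oversampling processing gain:
G = 10*log10(OSR) = 10*log10(8) = 9.03 dB

Step 3 — total:
SQNR_total = 110.12 + 9.03 = 119.15 dB

Base SQNR = 110.12 dB; oversampled SQNR = 119.15 dB


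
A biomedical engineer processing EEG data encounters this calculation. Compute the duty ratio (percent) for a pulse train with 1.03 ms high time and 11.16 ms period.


Duty cycle as a percentage:
DC = (t_on / T) * 100
   = (1.03 / 11.16) * 100
   = 0.092294 * 100
   = 9.23 %

9.23 %


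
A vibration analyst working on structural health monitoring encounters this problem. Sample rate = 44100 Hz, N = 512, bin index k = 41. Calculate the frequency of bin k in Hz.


Frequency of DFT bin k:
f_k = k * fs / N
    = 41 * 44100 / 512
    = 1808100 / 512
    = 3531.445 Hz

3531.445 Hz


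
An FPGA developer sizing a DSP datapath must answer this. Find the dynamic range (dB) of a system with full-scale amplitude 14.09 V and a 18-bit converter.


Dynamic range from full-scale to LSB:
V_min = V_max / 2^bits = 14.09 / 2^18
DR = 20 * log10(V_max / V_min)
   = 20 * log10(2^18)
   = 20 * 18 * log10(2)
   = 108.37 dB

108.37 dB


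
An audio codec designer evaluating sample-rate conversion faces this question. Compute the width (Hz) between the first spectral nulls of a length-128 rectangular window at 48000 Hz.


Main lobe width for a rectangular window:
Width = 2 * fs / N
      = 2 * 48000 / 128
      = 96000 / 128
      = 750.0 Hz

750.0 Hz


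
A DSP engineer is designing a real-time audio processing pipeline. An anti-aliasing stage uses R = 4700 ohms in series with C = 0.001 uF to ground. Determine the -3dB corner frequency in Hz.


Cutoff frequency of a first-order RC filter:
fc = 1 / (2 * pi * R * C)
C = 0.001 uF = 1e-09 F
fc = 1 / (2 * pi * 4700 * 1e-09)
   = 1 / 2.9530970943744e-05
   = 33862.753849 Hz

33862.753849 Hz


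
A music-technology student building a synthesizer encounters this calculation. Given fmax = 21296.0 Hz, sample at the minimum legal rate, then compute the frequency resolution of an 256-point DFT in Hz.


Step 1 — Nyquist sampling rate:
fs = 2 * fmax = 2 * 21296.0 = 42592.0 Hz

Step 2 — DFT bin spacing:
df = fs / N = 42592.0 / 256 = 166.375 Hz

166.375 Hz


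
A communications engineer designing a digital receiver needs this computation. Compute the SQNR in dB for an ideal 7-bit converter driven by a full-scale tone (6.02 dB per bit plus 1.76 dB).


Theoretical SNR for a full-scale sinusoid:
SNR = 6.02 * N + 1.76
    = 6.02 * 7 + 1.76
    = 42.14 + 1.76
    = 43.9 dB

43.9 dB


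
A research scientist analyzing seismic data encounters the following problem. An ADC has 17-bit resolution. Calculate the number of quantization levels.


Number of quantization levels = 2^N
= 2^17
= 131072

131072


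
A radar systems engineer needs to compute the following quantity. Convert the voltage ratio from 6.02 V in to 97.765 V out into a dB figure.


Voltage gain in dB:
G = 20 * log10(Vout / Vin)
  = 20 * log10(97.765 / 6.02)
  = 20 * log10(16.240033)
  = 20 * 1.210587
  = 24.21 dB

24.21 dB


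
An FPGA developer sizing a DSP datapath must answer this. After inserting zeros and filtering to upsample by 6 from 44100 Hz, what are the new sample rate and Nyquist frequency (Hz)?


Step 1 — output sample rate after interpolation by L:
fs_out = L * fs_in = 6 * 44100 = 264600 Hz

Step 2 — Nyquist frequency of the output stream:
f_Nyq = fs_out / 2 = 264600 / 2 = 132300.0 Hz

fs_out = 264600 Hz; f_Nyquist = 132300.0 Hz


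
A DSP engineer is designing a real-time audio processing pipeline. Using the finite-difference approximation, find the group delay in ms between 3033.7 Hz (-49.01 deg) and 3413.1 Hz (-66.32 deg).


Group delay from phase difference:
tau = -d(phi)/d(omega)
d(phi) = -17.31 deg = -0.302116 rad
d(omega) = 2*pi*(3413.1 - 3033.7) = 2383.8405 rad/s
tau = -(-0.302116) / 2383.8405
    = 0.1267 ms

0.1267 ms


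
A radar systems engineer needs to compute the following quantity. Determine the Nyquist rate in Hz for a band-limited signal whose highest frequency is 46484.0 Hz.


The Nyquist rate is twice the maximum frequency component.
fs_min = 2 * fmax
      = 2 * 46484.0
      = 92968.0 Hz

92968.0


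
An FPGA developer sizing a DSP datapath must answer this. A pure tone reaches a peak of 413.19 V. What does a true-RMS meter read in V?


RMS voltage for a sinusoidal waveform:
V_rms = V_peak / sqrt(2)
      = 413.19 / 1.414214
      = 292.169 V

292.169 V


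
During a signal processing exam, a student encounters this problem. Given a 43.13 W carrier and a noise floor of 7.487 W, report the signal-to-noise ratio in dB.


SNR in decibels:
SNR = 10 * log10(Ps / Pn)
    = 10 * log10(43.13 / 7.487)
    = 10 * log10(5.7607)
    = 10 * 0.7605
    = 7.6 dB

7.6 dB


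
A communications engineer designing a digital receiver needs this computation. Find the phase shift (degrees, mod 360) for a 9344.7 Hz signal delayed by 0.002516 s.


Phase shift from frequency and time delay:
phi = 360 * f * t_delay
    = 360 * 9344.7 * 0.002516
    = 8464.06 degrees
    mod 360 = 184.06 degrees

184.06 degrees


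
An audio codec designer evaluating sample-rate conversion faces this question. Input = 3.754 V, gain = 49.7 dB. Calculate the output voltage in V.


Output voltage from dB gain:
V_out = V_in * 10^(gain_dB / 20)
      = 3.754 * 10^(49.7 / 20)
      = 3.754 * 305.492111
      = 1146.8174 V

1146.8174 V


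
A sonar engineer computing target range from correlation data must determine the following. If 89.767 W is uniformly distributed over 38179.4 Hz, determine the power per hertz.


Power spectral density:
PSD = P / BW
    = 89.767 / 38179.4
    = 0.00235119 W/Hz

0.00235119 W/Hz


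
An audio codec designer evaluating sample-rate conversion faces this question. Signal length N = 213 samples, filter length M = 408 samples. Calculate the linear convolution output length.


Linear convolution output length:
L = N + M - 1
  = 213 + 408 - 1
  = 620 samples

620


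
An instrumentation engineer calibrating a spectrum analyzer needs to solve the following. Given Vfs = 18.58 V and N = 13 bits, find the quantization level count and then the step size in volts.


Step 1 — number of quantization levels:
L = 2^N = 2^13 = 8192

Step 2 — LSB step size:
delta = Vfs / L
      = 18.58 / 8192
      = 0.00226807 V

Levels = 8192; step size = 0.00226807 V


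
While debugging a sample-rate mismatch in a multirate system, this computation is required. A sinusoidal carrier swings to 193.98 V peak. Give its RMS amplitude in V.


RMS voltage for a sinusoidal waveform:
V_rms = V_peak / sqrt(2)
      = 193.98 / 1.414214
      = 137.165 V

137.165 V


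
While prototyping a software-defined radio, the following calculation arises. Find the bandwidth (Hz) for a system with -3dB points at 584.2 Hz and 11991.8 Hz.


Bandwidth is the difference of -3dB frequencies:
BW = f_high - f_low
   = 11991.8 - 584.2
   = 11407.6 Hz

11407.6 Hz


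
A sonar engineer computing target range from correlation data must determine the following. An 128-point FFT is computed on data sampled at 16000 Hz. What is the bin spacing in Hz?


DFT frequency resolution:
df = fs / N
   = 16000 / 128
   = 125.0 Hz

125.0 Hz


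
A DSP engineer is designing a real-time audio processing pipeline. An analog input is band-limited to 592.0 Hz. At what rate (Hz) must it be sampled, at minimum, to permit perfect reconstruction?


The Nyquist rate is twice the maximum frequency component.
fs_min = 2 * fmax
      = 2 * 592.0
      = 1184.0 Hz

1184.0


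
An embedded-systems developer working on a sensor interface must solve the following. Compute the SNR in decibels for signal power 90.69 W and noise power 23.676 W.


SNR in decibels:
SNR = 10 * log10(Ps / Pn)
    = 10 * log10(90.69 / 23.676)
    = 10 * log10(3.8305)
    = 10 * 0.5833
    = 5.83 dB

5.83 dB


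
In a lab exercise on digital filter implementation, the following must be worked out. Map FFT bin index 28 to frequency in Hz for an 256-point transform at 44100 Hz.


Frequency of DFT bin k:
f_k = k * fs / N
    = 28 * 44100 / 256
    = 1234800 / 256
    = 4823.438 Hz

4823.438 Hz


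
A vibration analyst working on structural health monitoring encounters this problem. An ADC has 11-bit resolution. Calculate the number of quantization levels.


Number of quantization levels = 2^N
= 2^11
= 2048

2048


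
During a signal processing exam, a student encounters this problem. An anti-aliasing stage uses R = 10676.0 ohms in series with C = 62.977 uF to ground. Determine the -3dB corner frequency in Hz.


Cutoff frequency of a first-order RC filter:
fc = 1 / (2 * pi * R * C)
C = 62.977 uF = 6.2977e-05 F
fc = 1 / (2 * pi * 10676.0 * 6.2977e-05)
   = 1 / 4.2244522157995
   = 0.236717 Hz

0.236717 Hz


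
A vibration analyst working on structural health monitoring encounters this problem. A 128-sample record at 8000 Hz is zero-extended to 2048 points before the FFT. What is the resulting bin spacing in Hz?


Frequency resolution after zero-padding:
N_padded = 128 * 16 = 2048
df = fs / N_padded
   = 8000 / 2048
   = 3.9062 Hz

3.9062 Hz


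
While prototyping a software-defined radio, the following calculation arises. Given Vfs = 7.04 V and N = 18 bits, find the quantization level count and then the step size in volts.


Step 1 — number of quantization levels:
L = 2^N = 2^18 = 262144

Step 2 — LSB step size:
delta = Vfs / L
      = 7.04 / 262144
      = 2.686e-05 V

Levels = 262144; step size = 2.686e-05 V


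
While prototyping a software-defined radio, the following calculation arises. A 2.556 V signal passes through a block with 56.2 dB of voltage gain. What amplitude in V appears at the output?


Output voltage from dB gain:
V_out = V_in * 10^(gain_dB / 20)
      = 2.556 * 10^(56.2 / 20)
      = 2.556 * 645.654229
      = 1650.2922 V

1650.2922 V
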